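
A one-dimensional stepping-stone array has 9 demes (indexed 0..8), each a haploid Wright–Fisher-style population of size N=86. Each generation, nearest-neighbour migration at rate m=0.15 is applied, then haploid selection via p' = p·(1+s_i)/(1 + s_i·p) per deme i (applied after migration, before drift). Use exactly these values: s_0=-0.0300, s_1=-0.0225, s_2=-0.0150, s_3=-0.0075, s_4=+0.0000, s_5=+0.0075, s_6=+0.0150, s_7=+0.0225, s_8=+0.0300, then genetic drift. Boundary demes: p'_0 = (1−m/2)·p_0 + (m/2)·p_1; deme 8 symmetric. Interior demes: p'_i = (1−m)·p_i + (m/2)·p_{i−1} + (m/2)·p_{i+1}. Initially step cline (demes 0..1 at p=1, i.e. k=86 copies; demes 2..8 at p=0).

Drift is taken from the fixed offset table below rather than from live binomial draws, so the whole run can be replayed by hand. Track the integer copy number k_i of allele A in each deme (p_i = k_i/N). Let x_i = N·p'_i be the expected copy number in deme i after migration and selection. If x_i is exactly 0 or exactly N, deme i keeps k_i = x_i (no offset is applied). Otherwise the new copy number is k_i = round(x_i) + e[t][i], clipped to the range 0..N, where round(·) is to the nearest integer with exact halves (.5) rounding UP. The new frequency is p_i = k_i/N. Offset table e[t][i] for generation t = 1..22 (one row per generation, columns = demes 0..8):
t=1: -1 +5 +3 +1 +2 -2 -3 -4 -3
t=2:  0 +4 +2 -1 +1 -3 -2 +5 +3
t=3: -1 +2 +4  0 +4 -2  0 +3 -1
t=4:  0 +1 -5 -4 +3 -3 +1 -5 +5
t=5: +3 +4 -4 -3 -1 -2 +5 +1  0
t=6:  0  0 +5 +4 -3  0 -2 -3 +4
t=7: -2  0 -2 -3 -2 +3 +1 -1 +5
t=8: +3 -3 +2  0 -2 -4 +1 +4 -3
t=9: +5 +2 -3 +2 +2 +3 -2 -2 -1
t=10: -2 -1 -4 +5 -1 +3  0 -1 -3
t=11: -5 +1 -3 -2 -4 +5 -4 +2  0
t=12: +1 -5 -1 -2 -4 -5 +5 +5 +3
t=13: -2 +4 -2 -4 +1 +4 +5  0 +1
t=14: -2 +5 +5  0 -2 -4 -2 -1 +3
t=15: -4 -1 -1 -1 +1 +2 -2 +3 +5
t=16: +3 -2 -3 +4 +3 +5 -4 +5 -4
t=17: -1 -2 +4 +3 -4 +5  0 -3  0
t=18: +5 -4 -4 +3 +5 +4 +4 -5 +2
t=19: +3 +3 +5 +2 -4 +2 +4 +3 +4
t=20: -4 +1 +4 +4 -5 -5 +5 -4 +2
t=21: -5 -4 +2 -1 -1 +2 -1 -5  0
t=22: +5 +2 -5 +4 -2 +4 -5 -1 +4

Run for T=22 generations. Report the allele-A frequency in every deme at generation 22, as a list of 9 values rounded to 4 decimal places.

t=0: k=[86 86 0 0 0 0 0 0 0]
t=1: x=[86.0000 79.4129 6.3604 0.0000 0.0000 0.0000 0.0000 0.0000 0.0000] k=[86 84 9 0 0 0 0 0 0]
t=2: x=[85.8454 78.3682 13.7743 0.6700 0.0000 0.0000 0.0000 0.0000 0.0000] k=[86 82 16 0 0 0 0 0 0]
t=3: x=[85.6908 77.1713 19.5210 1.1911 0.0000 0.0000 0.0000 0.0000 0.0000] k=[85 79 24 1 0 0 0 0 0]
t=4: x=[84.5059 75.1104 26.1243 2.6307 0.0750 0.0000 0.0000 0.0000 0.0000] k=[85 76 21 0 3 0 0 0 0]
t=5: x=[84.2742 72.2898 23.2924 1.7868 2.5500 0.2267 0.0000 0.0000 0.0000] k=[86 76 19 0 2 0 0 0 0]
t=6: x=[85.2270 72.2136 21.6046 1.5634 1.7000 0.1511 0.0000 0.0000 0.0000] k=[85 72 27 6 0 0 0 0 0]
t=7: x=[83.9654 69.2958 28.5112 7.0760 0.4500 0.0000 0.0000 0.0000 0.0000] k=[82 69 27 4 0 0 0 0 0]
t=8: x=[80.8803 66.4838 28.1381 5.3869 0.3000 0.0000 0.0000 0.0000 0.0000] k=[84 63 30 5 0 0 0 0 0]
t=9: x=[82.3192 61.7053 30.3027 6.4549 0.3750 0.0000 0.0000 0.0000 0.0000] k=[86 64 27 8 2 0 0 0 0]
t=10: x=[84.3000 62.4882 28.0635 8.9147 2.3000 0.1511 0.0000 0.0000 0.0000] k=[82 61 24 14 1 3 0 0 0]
t=11: x=[80.2641 59.3836 25.7515 13.6881 2.1250 2.6441 0.2284 0.0000 0.0000] k=[75 60 23 12 0 8 0 0 0]
t=12: x=[73.5543 57.9214 24.6832 11.8479 1.5000 6.8469 0.6089 0.0000 0.0000] k=[75 53 24 10 0 2 6 0 0]
t=13: x=[73.0178 52.0083 24.8571 10.2319 0.9000 2.1657 5.3239 0.4601 0.0000] k=[71 56 23 6 2 6 10 0 0]
t=14: x=[69.4721 54.1953 23.9380 6.9269 2.6000 6.0418 9.0701 0.7667 0.0000] k=[67 59 29 7 1 2 7 0 0]
t=15: x=[65.9352 56.9136 29.3073 8.1443 1.5250 2.3168 6.1849 0.5367 0.0000] k=[62 56 28 7 3 4 4 4 0]
t=16: x=[61.0135 53.8935 28.2376 8.2189 3.3750 3.9531 4.0572 3.7796 0.3090] k=[64 52 25 12 6 9 0 9 0]
t=17: x=[62.5846 50.4012 25.7764 12.4447 6.6750 8.1550 1.3699 7.8065 0.6951] k=[62 48 30 15 3 13 1 5 1]
t=18: x=[60.4058 47.2160 29.9294 15.1309 4.6500 11.4238 2.2321 4.4938 1.3384] k=[65 43 26 18 10 15 6 0 3]
t=19: x=[62.8382 42.8857 26.3977 17.8931 10.9750 14.0375 6.3115 0.6901 2.8555] k=[66 46 31 20 7 16 10 4 7]
t=20: x=[64.0051 45.8883 30.9997 19.7353 8.6500 14.9671 10.1323 4.7743 6.9618] k=[60 47 35 24 4 10 15 1 9]
t=21: x=[58.4579 46.5896 34.7615 23.1972 5.9500 9.9908 13.7461 2.7077 8.6267] k=[53 43 37 22 5 12 13 0 9]
t=22: x=[51.6234 42.8107 36.0083 21.7275 6.8000 11.6249 12.1040 1.6864 8.5499] k=[57 45 31 26 5 16 7 1 13]

[0.6628, 0.5233, 0.3605, 0.3023, 0.0581, 0.1860, 0.0814, 0.0116, 0.1512]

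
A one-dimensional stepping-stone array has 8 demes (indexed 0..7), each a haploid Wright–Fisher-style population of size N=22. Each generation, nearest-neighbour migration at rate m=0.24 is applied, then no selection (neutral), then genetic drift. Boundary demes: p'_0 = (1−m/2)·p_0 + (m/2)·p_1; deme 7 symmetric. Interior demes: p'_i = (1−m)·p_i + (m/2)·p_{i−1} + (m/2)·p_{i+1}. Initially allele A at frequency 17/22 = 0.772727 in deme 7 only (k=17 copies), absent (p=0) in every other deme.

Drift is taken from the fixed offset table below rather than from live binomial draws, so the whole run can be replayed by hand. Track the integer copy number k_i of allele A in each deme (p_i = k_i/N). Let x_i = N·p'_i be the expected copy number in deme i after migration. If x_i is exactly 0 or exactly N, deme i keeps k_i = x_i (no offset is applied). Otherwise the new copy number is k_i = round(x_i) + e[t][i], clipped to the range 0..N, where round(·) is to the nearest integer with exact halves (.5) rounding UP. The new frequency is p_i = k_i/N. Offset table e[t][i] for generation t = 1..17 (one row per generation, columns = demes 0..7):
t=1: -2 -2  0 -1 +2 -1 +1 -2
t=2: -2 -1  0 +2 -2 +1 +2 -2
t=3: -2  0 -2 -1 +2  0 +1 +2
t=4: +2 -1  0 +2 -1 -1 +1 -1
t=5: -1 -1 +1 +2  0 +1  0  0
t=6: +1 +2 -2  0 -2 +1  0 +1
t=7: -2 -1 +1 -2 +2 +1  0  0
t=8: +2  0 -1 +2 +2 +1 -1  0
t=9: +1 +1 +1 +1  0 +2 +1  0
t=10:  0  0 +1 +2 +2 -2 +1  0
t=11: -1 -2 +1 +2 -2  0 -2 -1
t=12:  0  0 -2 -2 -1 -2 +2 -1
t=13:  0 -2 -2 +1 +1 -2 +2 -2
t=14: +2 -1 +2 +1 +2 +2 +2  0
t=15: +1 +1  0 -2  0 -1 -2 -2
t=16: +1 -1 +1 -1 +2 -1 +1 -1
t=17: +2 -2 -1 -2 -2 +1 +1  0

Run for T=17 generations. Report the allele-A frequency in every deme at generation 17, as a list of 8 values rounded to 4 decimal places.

[0.3182, 0.0000, 0.1364, 0.0909, 0.2727, 0.3182, 0.3636, 0.1818]

t=0: k=[0 0 0 0 0 0 0 17]
t=1: x=[0.0000 0.0000 0.0000 0.0000 0.0000 0.0000 2.0400 14.9600] k=[0 0 0 0 0 0 3 13]
t=2: x=[0.0000 0.0000 0.0000 0.0000 0.0000 0.3600 3.8400 11.8000] k=[0 0 0 0 0 1 6 10]
t=3: x=[0.0000 0.0000 0.0000 0.0000 0.1200 1.4800 5.8800 9.5200] k=[0 0 0 0 2 1 7 12]
t=4: x=[0.0000 0.0000 0.0000 0.2400 1.6400 1.8400 6.8800 11.4000] k=[0 0 0 2 1 1 8 10]
t=5: x=[0.0000 0.0000 0.2400 1.6400 1.1200 1.8400 7.4000 9.7600] k=[0 0 1 4 1 3 7 10]
t=6: x=[0.0000 0.1200 1.2400 3.2800 1.6000 3.2400 6.8800 9.6400] k=[0 2 0 3 0 4 7 11]
t=7: x=[0.2400 1.5200 0.6000 2.2800 0.8400 3.8800 7.1200 10.5200] k=[0 1 2 0 3 5 7 11]
t=8: x=[0.1200 1.0000 1.6400 0.6000 2.8800 5.0000 7.2400 10.5200] k=[2 1 1 3 5 6 6 11]
t=9: x=[1.8800 1.1200 1.2400 3.0000 4.8800 5.8800 6.6000 10.4000] k=[3 2 2 4 5 8 8 10]
t=10: x=[2.8800 2.1200 2.2400 3.8800 5.2400 7.6400 8.2400 9.7600] k=[3 2 3 6 7 6 9 10]
t=11: x=[2.8800 2.2400 3.2400 5.7600 6.7600 6.4800 8.7600 9.8800] k=[2 0 4 8 5 6 7 9]
t=12: x=[1.7600 0.7200 4.0000 7.1600 5.4800 6.0000 7.1200 8.7600] k=[2 1 2 5 4 4 9 8]
t=13: x=[1.8800 1.2400 2.2400 4.5200 4.1200 4.6000 8.2800 8.1200] k=[2 0 0 6 5 3 10 6]
t=14: x=[1.7600 0.2400 0.7200 5.1600 4.8800 4.0800 8.6800 6.4800] k=[4 0 3 6 7 6 11 6]
t=15: x=[3.5200 0.8400 3.0000 5.7600 6.7600 6.7200 9.8000 6.6000] k=[5 2 3 4 7 6 8 5]
t=16: x=[4.6400 2.4800 3.0000 4.2400 6.5200 6.3600 7.4000 5.3600] k=[6 1 4 3 9 5 8 4]
t=17: x=[5.4000 1.9600 3.5200 3.8400 7.8000 5.8400 7.1600 4.4800] k=[7 0 3 2 6 7 8 4]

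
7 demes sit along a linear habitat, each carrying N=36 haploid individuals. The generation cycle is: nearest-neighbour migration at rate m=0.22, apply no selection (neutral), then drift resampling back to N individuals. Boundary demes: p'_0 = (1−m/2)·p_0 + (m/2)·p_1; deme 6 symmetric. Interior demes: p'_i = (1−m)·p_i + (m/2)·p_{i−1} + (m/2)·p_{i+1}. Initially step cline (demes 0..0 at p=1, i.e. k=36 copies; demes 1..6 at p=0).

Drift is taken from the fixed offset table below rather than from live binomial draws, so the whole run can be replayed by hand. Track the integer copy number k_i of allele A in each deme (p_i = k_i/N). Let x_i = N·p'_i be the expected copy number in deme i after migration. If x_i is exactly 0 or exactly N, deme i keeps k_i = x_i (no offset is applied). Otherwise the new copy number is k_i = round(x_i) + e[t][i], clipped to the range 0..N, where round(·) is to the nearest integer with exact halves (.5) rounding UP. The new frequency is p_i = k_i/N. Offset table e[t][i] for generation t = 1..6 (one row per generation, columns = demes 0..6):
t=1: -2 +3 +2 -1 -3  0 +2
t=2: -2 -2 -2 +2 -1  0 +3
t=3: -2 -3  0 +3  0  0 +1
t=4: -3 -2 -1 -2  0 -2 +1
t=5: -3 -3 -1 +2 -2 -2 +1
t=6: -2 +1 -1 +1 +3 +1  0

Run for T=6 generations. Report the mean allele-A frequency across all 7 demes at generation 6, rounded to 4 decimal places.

0.0516

t=0: k=[36 0 0 0 0 0 0]
t=1: x=[32.0400 3.9600 0.0000 0.0000 0.0000 0.0000 0.0000] k=[30 7 0 0 0 0 0]
t=2: x=[27.4700 8.7600 0.7700 0.0000 0.0000 0.0000 0.0000] k=[25 7 0 0 0 0 0]
t=3: x=[23.0200 8.2100 0.7700 0.0000 0.0000 0.0000 0.0000] k=[21 5 1 0 0 0 0]
t=4: x=[19.2400 6.3200 1.3300 0.1100 0.0000 0.0000 0.0000] k=[16 4 0 0 0 0 0]
t=5: x=[14.6800 4.8800 0.4400 0.0000 0.0000 0.0000 0.0000] k=[12 2 0 0 0 0 0]
t=6: x=[10.9000 2.8800 0.2200 0.0000 0.0000 0.0000 0.0000] k=[9 4 0 0 0 0 0]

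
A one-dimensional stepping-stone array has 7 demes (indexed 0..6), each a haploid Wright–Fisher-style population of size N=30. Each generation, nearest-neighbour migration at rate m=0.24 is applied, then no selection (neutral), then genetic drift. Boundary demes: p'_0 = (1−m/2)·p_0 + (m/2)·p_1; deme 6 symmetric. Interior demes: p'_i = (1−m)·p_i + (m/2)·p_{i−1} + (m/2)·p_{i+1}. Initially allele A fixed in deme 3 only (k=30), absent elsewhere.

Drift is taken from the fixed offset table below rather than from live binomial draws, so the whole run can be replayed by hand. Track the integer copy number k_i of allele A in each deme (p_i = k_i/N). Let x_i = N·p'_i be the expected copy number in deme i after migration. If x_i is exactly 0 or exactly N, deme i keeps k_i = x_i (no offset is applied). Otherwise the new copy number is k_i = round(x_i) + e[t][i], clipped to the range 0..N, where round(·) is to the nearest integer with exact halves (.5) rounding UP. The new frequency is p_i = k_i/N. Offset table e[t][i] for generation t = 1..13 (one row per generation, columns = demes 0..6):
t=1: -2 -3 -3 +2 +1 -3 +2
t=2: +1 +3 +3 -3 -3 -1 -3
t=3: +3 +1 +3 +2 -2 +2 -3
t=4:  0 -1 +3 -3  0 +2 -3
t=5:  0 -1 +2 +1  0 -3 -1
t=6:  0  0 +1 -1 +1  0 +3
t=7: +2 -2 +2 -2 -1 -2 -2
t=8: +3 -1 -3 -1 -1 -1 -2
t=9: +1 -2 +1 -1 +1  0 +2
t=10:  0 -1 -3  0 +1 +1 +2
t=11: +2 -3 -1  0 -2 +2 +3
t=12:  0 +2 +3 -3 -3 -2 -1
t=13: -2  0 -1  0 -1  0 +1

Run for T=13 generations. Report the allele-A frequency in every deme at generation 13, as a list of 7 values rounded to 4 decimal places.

[0.2000, 0.1667, 0.1667, 0.1000, 0.0000, 0.0667, 0.1000]

t=0: k=[0 0 0 30 0 0 0]
t=1: x=[0.0000 0.0000 3.6000 22.8000 3.6000 0.0000 0.0000] k=[0 0 1 25 5 0 0]
t=2: x=[0.0000 0.1200 3.7600 19.7200 6.8000 0.6000 0.0000] k=[0 3 7 17 4 0 0]
t=3: x=[0.3600 3.1200 7.7200 14.2400 5.0800 0.4800 0.0000] k=[3 4 11 16 3 2 0]
t=4: x=[3.1200 4.7200 10.7600 13.8400 4.4400 1.8800 0.2400] k=[3 4 14 11 4 4 0]
t=5: x=[3.1200 5.0800 12.4400 10.5200 4.8400 3.5200 0.4800] k=[3 4 14 12 5 1 0]
t=6: x=[3.1200 5.0800 12.5600 11.4000 5.3600 1.3600 0.1200] k=[3 5 14 10 6 1 3]
t=7: x=[3.2400 5.8400 12.4400 10.0000 5.8800 1.8400 2.7600] k=[5 4 14 8 5 0 1]
t=8: x=[4.8800 5.3200 12.0800 8.3600 4.7600 0.7200 0.8800] k=[8 4 9 7 4 0 0]
t=9: x=[7.5200 5.0800 8.1600 6.8800 3.8800 0.4800 0.0000] k=[9 3 9 6 5 0 0]
t=10: x=[8.2800 4.4400 7.9200 6.2400 4.5200 0.6000 0.0000] k=[8 3 5 6 6 2 0]
t=11: x=[7.4000 3.8400 4.8800 5.8800 5.5200 2.2400 0.2400] k=[9 1 4 6 4 4 3]
t=12: x=[8.0400 2.3200 3.8800 5.5200 4.2400 3.8800 3.1200] k=[8 4 7 3 1 2 2]
t=13: x=[7.5200 4.8400 6.1600 3.2400 1.3600 1.8800 2.0000] k=[6 5 5 3 0 2 3]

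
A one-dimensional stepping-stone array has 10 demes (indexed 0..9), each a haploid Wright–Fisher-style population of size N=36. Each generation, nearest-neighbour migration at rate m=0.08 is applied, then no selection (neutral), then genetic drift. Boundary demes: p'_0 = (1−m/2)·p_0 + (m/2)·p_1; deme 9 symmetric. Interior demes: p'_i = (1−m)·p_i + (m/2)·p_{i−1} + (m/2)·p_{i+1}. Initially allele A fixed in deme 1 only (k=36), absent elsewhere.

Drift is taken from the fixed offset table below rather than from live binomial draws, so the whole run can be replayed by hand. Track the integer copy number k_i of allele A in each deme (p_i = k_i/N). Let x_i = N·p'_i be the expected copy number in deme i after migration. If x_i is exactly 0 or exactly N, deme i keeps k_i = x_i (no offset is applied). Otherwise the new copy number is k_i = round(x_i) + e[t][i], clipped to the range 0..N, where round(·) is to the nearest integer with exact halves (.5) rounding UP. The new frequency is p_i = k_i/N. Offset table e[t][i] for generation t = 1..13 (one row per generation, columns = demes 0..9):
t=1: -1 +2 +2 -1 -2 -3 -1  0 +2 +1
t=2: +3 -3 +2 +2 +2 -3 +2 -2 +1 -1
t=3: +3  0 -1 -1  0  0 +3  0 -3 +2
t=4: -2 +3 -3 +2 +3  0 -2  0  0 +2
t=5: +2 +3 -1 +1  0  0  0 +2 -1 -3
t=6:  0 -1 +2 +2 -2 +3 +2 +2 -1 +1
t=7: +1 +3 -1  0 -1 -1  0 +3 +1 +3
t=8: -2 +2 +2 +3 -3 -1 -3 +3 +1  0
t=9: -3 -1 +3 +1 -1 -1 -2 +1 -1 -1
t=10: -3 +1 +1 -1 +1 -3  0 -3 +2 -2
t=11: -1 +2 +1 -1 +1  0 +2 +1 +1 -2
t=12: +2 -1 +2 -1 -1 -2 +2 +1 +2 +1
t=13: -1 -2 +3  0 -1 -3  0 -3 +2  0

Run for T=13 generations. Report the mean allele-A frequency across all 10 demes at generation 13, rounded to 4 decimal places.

0.1722

t=0: k=[0 36 0 0 0 0 0 0 0 0]
t=1: x=[1.4400 33.1200 1.4400 0.0000 0.0000 0.0000 0.0000 0.0000 0.0000 0.0000] k=[0 35 3 0 0 0 0 0 0 0]
t=2: x=[1.4000 32.3200 4.1600 0.1200 0.0000 0.0000 0.0000 0.0000 0.0000 0.0000] k=[4 29 6 2 0 0 0 0 0 0]
t=3: x=[5.0000 27.0800 6.7600 2.0800 0.0800 0.0000 0.0000 0.0000 0.0000 0.0000] k=[8 27 6 1 0 0 0 0 0 0]
t=4: x=[8.7600 25.4000 6.6400 1.1600 0.0400 0.0000 0.0000 0.0000 0.0000 0.0000] k=[7 28 4 3 3 0 0 0 0 0]
t=5: x=[7.8400 26.2000 4.9200 3.0400 2.8800 0.1200 0.0000 0.0000 0.0000 0.0000] k=[10 29 4 4 3 0 0 0 0 0]
t=6: x=[10.7600 27.2400 5.0000 3.9600 2.9200 0.1200 0.0000 0.0000 0.0000 0.0000] k=[11 26 7 6 1 3 0 0 0 0]
t=7: x=[11.6000 24.6400 7.7200 5.8400 1.2800 2.8000 0.1200 0.0000 0.0000 0.0000] k=[13 28 7 6 0 2 0 0 0 0]
t=8: x=[13.6000 26.5600 7.8000 5.8000 0.3200 1.8400 0.0800 0.0000 0.0000 0.0000] k=[12 29 10 9 0 1 0 0 0 0]
t=9: x=[12.6800 27.5600 10.7200 8.6800 0.4000 0.9200 0.0400 0.0000 0.0000 0.0000] k=[10 27 14 10 0 0 0 0 0 0]
t=10: x=[10.6800 25.8000 14.3600 9.7600 0.4000 0.0000 0.0000 0.0000 0.0000 0.0000] k=[8 27 15 9 1 0 0 0 0 0]
t=11: x=[8.7600 25.7600 15.2400 8.9200 1.2800 0.0400 0.0000 0.0000 0.0000 0.0000] k=[8 28 16 8 2 0 0 0 0 0]
t=12: x=[8.8000 26.7200 16.1600 8.0800 2.1600 0.0800 0.0000 0.0000 0.0000 0.0000] k=[11 26 18 7 1 0 0 0 0 0]
t=13: x=[11.6000 25.0800 17.8800 7.2000 1.2000 0.0400 0.0000 0.0000 0.0000 0.0000] k=[11 23 21 7 0 0 0 0 0 0]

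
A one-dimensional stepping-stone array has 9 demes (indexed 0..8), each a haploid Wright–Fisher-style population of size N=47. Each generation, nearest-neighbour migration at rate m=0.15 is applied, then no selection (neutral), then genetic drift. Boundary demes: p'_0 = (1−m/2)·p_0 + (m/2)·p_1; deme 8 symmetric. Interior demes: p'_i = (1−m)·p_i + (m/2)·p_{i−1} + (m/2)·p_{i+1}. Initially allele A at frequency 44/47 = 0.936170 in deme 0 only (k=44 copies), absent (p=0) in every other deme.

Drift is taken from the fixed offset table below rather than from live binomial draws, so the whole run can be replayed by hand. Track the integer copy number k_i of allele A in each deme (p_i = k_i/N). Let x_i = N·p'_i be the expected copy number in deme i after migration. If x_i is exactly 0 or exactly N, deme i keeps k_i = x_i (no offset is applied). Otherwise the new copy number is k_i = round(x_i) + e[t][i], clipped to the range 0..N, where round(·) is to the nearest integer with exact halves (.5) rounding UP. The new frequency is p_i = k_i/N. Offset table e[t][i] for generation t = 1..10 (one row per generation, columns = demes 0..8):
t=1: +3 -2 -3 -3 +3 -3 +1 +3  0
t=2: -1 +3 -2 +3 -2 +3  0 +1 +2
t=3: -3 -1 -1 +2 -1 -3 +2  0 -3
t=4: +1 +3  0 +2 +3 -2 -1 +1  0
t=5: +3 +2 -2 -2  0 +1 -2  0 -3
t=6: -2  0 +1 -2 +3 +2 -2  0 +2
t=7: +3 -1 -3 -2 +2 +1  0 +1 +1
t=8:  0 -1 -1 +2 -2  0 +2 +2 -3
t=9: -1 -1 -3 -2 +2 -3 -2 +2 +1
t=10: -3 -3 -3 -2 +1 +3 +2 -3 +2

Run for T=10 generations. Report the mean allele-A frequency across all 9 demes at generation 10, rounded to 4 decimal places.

0.0875

t=0: k=[44 0 0 0 0 0 0 0 0]
t=1: x=[40.7000 3.3000 0.0000 0.0000 0.0000 0.0000 0.0000 0.0000 0.0000] k=[44 1 0 0 0 0 0 0 0]
t=2: x=[40.7750 4.1500 0.0750 0.0000 0.0000 0.0000 0.0000 0.0000 0.0000] k=[40 7 0 0 0 0 0 0 0]
t=3: x=[37.5250 8.9500 0.5250 0.0000 0.0000 0.0000 0.0000 0.0000 0.0000] k=[35 8 0 0 0 0 0 0 0]
t=4: x=[32.9750 9.4250 0.6000 0.0000 0.0000 0.0000 0.0000 0.0000 0.0000] k=[34 12 1 0 0 0 0 0 0]
t=5: x=[32.3500 12.8250 1.7500 0.0750 0.0000 0.0000 0.0000 0.0000 0.0000] k=[35 15 0 0 0 0 0 0 0]
t=6: x=[33.5000 15.3750 1.1250 0.0000 0.0000 0.0000 0.0000 0.0000 0.0000] k=[32 15 2 0 0 0 0 0 0]
t=7: x=[30.7250 15.3000 2.8250 0.1500 0.0000 0.0000 0.0000 0.0000 0.0000] k=[34 14 0 0 0 0 0 0 0]
t=8: x=[32.5000 14.4500 1.0500 0.0000 0.0000 0.0000 0.0000 0.0000 0.0000] k=[33 13 0 0 0 0 0 0 0]
t=9: x=[31.5000 13.5250 0.9750 0.0000 0.0000 0.0000 0.0000 0.0000 0.0000] k=[31 13 0 0 0 0 0 0 0]
t=10: x=[29.6500 13.3750 0.9750 0.0000 0.0000 0.0000 0.0000 0.0000 0.0000] k=[27 10 0 0 0 0 0 0 0]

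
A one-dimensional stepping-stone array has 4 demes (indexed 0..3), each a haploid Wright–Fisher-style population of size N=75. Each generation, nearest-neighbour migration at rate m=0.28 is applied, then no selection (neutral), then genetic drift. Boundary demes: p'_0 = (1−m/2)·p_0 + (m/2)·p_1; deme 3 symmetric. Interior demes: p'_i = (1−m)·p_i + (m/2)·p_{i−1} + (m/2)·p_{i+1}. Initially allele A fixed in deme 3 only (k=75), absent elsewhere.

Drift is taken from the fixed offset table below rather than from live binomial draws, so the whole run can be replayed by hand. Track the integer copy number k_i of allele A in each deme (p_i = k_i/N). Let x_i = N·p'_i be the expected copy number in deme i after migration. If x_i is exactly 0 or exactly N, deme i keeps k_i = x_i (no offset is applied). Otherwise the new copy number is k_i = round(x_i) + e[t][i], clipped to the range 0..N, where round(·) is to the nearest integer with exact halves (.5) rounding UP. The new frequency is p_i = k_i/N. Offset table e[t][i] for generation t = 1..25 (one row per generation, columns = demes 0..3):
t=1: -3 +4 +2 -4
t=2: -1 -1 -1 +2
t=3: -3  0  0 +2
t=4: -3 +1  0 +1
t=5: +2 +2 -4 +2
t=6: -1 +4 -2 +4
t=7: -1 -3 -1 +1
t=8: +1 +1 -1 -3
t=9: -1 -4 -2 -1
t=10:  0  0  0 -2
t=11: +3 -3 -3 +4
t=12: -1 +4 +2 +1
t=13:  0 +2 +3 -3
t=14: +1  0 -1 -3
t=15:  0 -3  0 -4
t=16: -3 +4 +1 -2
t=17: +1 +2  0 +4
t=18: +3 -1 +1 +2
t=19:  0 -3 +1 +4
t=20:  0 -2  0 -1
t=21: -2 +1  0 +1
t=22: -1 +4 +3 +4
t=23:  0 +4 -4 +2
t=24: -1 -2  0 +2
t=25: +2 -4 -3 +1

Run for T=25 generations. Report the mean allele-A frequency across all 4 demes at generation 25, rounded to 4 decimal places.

0.2867

t=0: k=[0 0 0 75]
t=1: x=[0.0000 0.0000 10.5000 64.5000] k=[0 0 13 61]
t=2: x=[0.0000 1.8200 17.9000 54.2800] k=[0 1 17 56]
t=3: x=[0.1400 3.1000 20.2200 50.5400] k=[0 3 20 53]
t=4: x=[0.4200 4.9600 22.2400 48.3800] k=[0 6 22 49]
t=5: x=[0.8400 7.4000 23.5400 45.2200] k=[3 9 20 47]
t=6: x=[3.8400 9.7000 22.2400 43.2200] k=[3 14 20 47]
t=7: x=[4.5400 13.3000 22.9400 43.2200] k=[4 10 22 44]
t=8: x=[4.8400 10.8400 23.4000 40.9200] k=[6 12 22 38]
t=9: x=[6.8400 12.5600 22.8400 35.7600] k=[6 9 21 35]
t=10: x=[6.4200 10.2600 21.2800 33.0400] k=[6 10 21 31]
t=11: x=[6.5600 10.9800 20.8600 29.6000] k=[10 8 18 34]
t=12: x=[9.7200 9.6800 18.8400 31.7600] k=[9 14 21 33]
t=13: x=[9.7000 14.2800 21.7000 31.3200] k=[10 16 25 28]
t=14: x=[10.8400 16.4200 24.1600 27.5800] k=[12 16 23 25]
t=15: x=[12.5600 16.4200 22.3000 24.7200] k=[13 13 22 21]
t=16: x=[13.0000 14.2600 20.6000 21.1400] k=[10 18 22 19]
t=17: x=[11.1200 17.4400 21.0200 19.4200] k=[12 19 21 23]
t=18: x=[12.9800 18.3000 21.0000 22.7200] k=[16 17 22 25]
t=19: x=[16.1400 17.5600 21.7200 24.5800] k=[16 15 23 29]
t=20: x=[15.8600 16.2600 22.7200 28.1600] k=[16 14 23 27]
t=21: x=[15.7200 15.5400 22.3000 26.4400] k=[14 17 22 27]
t=22: x=[14.4200 17.2800 22.0000 26.3000] k=[13 21 25 30]
t=23: x=[14.1200 20.4400 25.1400 29.3000] k=[14 24 21 31]
t=24: x=[15.4000 22.1800 22.8200 29.6000] k=[14 20 23 32]
t=25: x=[14.8400 19.5800 23.8400 30.7400] k=[17 16 21 32]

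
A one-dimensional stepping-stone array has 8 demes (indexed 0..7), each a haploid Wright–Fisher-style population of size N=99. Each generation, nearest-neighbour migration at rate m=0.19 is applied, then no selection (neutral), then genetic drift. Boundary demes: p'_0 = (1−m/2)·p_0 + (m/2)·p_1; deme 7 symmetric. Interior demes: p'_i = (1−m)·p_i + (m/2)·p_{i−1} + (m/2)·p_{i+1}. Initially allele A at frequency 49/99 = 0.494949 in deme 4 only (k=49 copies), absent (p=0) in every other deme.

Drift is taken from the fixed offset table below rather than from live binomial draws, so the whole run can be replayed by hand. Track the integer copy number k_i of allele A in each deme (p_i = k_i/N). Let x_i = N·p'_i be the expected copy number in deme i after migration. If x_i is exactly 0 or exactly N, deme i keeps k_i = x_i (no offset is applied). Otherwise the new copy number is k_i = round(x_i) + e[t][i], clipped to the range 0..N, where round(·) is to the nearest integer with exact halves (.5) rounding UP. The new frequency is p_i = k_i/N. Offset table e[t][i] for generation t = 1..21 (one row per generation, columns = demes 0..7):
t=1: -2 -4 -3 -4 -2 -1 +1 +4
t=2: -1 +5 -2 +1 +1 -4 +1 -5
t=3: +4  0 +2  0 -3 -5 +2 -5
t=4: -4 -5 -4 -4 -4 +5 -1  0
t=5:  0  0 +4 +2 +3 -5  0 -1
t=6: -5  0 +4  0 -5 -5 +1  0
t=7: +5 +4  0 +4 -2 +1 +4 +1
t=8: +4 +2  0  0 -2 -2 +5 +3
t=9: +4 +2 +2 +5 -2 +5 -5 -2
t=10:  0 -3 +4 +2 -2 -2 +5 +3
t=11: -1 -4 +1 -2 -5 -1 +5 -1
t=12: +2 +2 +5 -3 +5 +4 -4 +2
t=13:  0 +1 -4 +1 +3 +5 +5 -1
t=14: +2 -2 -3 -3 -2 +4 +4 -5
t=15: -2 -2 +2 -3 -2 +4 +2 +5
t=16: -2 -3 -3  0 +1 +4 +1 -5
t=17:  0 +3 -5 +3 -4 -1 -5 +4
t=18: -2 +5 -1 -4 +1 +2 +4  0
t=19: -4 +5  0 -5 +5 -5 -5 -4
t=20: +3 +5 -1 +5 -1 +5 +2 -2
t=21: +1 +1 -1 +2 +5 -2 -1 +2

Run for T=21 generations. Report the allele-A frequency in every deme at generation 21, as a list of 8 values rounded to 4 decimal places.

[0.0808, 0.1616, 0.0303, 0.0909, 0.1717, 0.1515, 0.1212, 0.0707]

t=0: k=[0 0 0 0 49 0 0 0]
t=1: x=[0.0000 0.0000 0.0000 4.6550 39.6900 4.6550 0.0000 0.0000] k=[0 0 0 1 38 4 0 0]
t=2: x=[0.0000 0.0000 0.0950 4.4200 31.2550 6.8500 0.3800 0.0000] k=[0 0 0 5 32 3 1 0]
t=3: x=[0.0000 0.0000 0.4750 7.0900 26.6800 5.5650 1.0950 0.0950] k=[0 0 2 7 24 1 3 0]
t=4: x=[0.0000 0.1900 2.2850 8.1400 20.2000 3.3750 2.5250 0.2850] k=[0 0 0 4 16 8 2 0]
t=5: x=[0.0000 0.0000 0.3800 4.7600 14.1000 8.1900 2.3800 0.1900] k=[0 0 4 7 17 3 2 0]
t=6: x=[0.0000 0.3800 3.9050 7.6650 14.7200 4.2350 1.9050 0.1900] k=[0 0 8 8 10 0 3 0]
t=7: x=[0.0000 0.7600 7.2400 8.1900 8.8600 1.2350 2.4300 0.2850] k=[0 5 7 12 7 2 6 1]
t=8: x=[0.4750 4.7150 7.2850 11.0500 7.0000 2.8550 5.1450 1.4750] k=[4 7 7 11 5 1 10 4]
t=9: x=[4.2850 6.7150 7.3800 10.0500 5.1900 2.2350 8.5750 4.5700] k=[8 9 9 15 3 7 4 3]
t=10: x=[8.0950 8.9050 9.5700 13.2900 4.5200 6.3350 4.1900 3.0950] k=[8 6 14 15 3 4 9 6]
t=11: x=[7.8100 6.9500 13.3350 13.7650 4.2350 4.3800 8.2400 6.2850] k=[7 3 14 12 0 3 13 5]
t=12: x=[6.6200 4.4250 12.7650 11.0500 1.4250 3.6650 11.2900 5.7600] k=[9 6 18 8 6 8 7 8]
t=13: x=[8.7150 7.4250 15.9100 8.7600 6.3800 7.7150 7.1900 7.9050] k=[9 8 12 10 9 13 12 7]
t=14: x=[8.9050 8.4750 11.4300 10.0950 9.4750 12.5250 11.6200 7.4750] k=[11 6 8 7 7 17 16 2]
t=15: x=[10.5250 6.6650 7.7150 7.0950 7.9500 15.9550 14.7650 3.3300] k=[9 5 10 4 6 20 17 8]
t=16: x=[8.6200 5.8550 8.9550 4.7600 7.1400 18.3850 16.4300 8.8550] k=[7 3 6 5 8 22 17 4]
t=17: x=[6.6200 3.6650 5.6200 5.3800 9.0450 20.1950 16.2400 5.2350] k=[7 7 1 8 5 19 11 9]
t=18: x=[7.0000 6.4300 2.2350 7.0500 6.6150 16.9100 11.5700 9.1900] k=[5 11 1 3 8 19 16 9]
t=19: x=[5.5700 9.4800 2.1400 3.2850 8.5700 17.6700 15.6200 9.6650] k=[2 14 2 0 14 13 11 6]
t=20: x=[3.1400 11.7200 2.9500 1.5200 12.5750 12.9050 10.7150 6.4750] k=[6 17 2 7 12 18 13 4]
t=21: x=[7.0450 14.5300 3.9000 7.0000 12.0950 16.9550 12.6200 4.8550] k=[8 16 3 9 17 15 12 7]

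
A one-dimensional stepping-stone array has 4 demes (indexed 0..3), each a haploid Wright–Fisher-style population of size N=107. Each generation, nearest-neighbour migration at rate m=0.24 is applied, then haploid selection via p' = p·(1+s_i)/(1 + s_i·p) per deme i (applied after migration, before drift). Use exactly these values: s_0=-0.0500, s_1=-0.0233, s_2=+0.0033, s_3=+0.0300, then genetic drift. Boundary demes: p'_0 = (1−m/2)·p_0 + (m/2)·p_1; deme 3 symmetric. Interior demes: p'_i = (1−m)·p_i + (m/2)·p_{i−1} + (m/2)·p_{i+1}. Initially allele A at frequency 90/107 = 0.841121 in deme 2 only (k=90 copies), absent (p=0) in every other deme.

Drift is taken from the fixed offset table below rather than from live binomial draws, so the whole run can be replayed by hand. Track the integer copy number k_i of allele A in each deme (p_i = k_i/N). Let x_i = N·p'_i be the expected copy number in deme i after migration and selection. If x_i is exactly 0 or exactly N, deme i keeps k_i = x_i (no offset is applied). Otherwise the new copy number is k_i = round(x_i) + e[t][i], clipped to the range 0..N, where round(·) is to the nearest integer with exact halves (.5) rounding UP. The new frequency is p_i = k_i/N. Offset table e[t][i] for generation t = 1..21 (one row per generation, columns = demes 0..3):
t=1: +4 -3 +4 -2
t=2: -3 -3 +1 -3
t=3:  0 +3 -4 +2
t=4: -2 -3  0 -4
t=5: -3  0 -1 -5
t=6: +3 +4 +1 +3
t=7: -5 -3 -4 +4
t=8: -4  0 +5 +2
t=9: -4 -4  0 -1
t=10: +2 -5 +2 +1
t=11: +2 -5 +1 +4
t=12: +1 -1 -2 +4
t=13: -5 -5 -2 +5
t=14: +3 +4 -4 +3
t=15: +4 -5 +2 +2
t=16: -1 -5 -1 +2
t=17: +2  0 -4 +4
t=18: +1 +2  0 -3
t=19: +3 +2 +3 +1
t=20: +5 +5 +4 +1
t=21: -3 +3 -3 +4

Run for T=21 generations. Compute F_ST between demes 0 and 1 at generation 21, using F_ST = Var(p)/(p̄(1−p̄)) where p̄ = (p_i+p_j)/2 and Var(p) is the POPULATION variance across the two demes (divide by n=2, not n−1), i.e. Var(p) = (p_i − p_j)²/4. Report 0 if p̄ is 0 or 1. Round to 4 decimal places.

0.0136

t=0: k=[0 0 90 0]
t=1: x=[0.0000 10.5732 68.4813 11.0904] k=[0 8 72 9]
t=2: x=[0.9124 14.4233 56.8478 16.9780] k=[0 11 58 14]
t=3: x=[1.2548 15.0131 47.1669 19.7516] k=[1 18 43 22]
t=4: x=[2.8921 18.5950 37.5603 25.0832] k=[1 16 38 21]
t=5: x=[2.6635 16.5082 33.3956 23.5789] k=[0 17 32 19]
t=6: x=[1.9398 16.4295 28.7092 21.0554] k=[5 20 30 24]
t=7: x=[6.4806 19.0284 28.1483 25.2863] k=[1 16 24 29]
t=8: x=[2.6635 14.8558 23.7007 29.0209] k=[0 15 29 31]
t=9: x=[1.7114 14.5805 27.6275 31.4119] k=[0 11 28 30]
t=10: x=[1.2548 11.4762 26.2652 30.3992] k=[3 6 28 31]
t=11: x=[3.1970 8.1017 25.7844 31.2904] k=[5 3 27 35]
t=12: x=[4.5321 5.9854 25.1433 34.7297] k=[6 5 23 39]
t=13: x=[5.6014 7.1217 22.8191 37.7994] k=[1 2 21 43]
t=14: x=[1.0646 4.0668 21.4164 41.1057] k=[4 8 17 44]
t=15: x=[4.2649 8.4154 19.2119 41.5084] k=[8 3 21 44]
t=16: x=[7.0544 5.6329 21.6569 41.9917] k=[6 1 21 44]
t=17: x=[5.1430 3.9102 21.4164 41.9917] k=[7 4 17 46]
t=18: x=[6.3276 5.7895 18.9714 43.2796] k=[7 8 19 40]
t=19: x=[6.7866 9.0037 20.2540 38.2029] k=[10 11 23 39]
t=20: x=[9.6597 12.0653 23.5404 37.7994] k=[15 17 28 39]
t=21: x=[14.5818 17.7285 28.0682 38.4047] k=[12 21 25 42]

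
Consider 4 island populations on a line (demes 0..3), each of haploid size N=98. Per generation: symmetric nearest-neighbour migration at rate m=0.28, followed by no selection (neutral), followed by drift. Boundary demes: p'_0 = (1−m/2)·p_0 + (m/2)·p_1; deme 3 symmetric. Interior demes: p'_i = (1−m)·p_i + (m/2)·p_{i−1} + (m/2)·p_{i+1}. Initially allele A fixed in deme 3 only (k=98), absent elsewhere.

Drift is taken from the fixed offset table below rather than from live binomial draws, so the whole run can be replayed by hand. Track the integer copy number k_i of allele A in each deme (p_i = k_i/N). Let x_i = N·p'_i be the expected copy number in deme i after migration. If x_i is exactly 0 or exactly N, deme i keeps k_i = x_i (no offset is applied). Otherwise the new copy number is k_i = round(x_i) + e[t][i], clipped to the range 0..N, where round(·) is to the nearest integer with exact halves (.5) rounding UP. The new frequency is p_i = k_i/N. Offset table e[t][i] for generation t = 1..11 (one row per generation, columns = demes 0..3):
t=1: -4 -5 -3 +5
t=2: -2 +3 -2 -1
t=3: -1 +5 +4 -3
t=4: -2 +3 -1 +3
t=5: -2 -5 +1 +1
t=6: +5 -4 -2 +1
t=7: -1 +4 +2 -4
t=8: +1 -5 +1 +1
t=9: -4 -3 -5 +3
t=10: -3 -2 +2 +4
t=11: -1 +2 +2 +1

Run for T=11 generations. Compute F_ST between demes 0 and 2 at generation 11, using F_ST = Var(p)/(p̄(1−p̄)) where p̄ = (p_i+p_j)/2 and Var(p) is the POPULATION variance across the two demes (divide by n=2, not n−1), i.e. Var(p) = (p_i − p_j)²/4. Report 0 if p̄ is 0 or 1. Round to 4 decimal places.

t=0: k=[0 0 0 98]
t=1: x=[0.0000 0.0000 13.7200 84.2800] k=[0 0 11 89]
t=2: x=[0.0000 1.5400 20.3800 78.0800] k=[0 5 18 77]
t=3: x=[0.7000 6.1200 24.4400 68.7400] k=[0 11 28 66]
t=4: x=[1.5400 11.8400 30.9400 60.6800] k=[0 15 30 64]
t=5: x=[2.1000 15.0000 32.6600 59.2400] k=[0 10 34 60]
t=6: x=[1.4000 11.9600 34.2800 56.3600] k=[6 8 32 57]
t=7: x=[6.2800 11.0800 32.1400 53.5000] k=[5 15 34 50]
t=8: x=[6.4000 16.2600 33.5800 47.7600] k=[7 11 35 49]
t=9: x=[7.5600 13.8000 33.6000 47.0400] k=[4 11 29 50]
t=10: x=[4.9800 12.5400 29.4200 47.0600] k=[2 11 31 51]
t=11: x=[3.2600 12.5400 31.0000 48.2000] k=[2 15 33 49]

0.1705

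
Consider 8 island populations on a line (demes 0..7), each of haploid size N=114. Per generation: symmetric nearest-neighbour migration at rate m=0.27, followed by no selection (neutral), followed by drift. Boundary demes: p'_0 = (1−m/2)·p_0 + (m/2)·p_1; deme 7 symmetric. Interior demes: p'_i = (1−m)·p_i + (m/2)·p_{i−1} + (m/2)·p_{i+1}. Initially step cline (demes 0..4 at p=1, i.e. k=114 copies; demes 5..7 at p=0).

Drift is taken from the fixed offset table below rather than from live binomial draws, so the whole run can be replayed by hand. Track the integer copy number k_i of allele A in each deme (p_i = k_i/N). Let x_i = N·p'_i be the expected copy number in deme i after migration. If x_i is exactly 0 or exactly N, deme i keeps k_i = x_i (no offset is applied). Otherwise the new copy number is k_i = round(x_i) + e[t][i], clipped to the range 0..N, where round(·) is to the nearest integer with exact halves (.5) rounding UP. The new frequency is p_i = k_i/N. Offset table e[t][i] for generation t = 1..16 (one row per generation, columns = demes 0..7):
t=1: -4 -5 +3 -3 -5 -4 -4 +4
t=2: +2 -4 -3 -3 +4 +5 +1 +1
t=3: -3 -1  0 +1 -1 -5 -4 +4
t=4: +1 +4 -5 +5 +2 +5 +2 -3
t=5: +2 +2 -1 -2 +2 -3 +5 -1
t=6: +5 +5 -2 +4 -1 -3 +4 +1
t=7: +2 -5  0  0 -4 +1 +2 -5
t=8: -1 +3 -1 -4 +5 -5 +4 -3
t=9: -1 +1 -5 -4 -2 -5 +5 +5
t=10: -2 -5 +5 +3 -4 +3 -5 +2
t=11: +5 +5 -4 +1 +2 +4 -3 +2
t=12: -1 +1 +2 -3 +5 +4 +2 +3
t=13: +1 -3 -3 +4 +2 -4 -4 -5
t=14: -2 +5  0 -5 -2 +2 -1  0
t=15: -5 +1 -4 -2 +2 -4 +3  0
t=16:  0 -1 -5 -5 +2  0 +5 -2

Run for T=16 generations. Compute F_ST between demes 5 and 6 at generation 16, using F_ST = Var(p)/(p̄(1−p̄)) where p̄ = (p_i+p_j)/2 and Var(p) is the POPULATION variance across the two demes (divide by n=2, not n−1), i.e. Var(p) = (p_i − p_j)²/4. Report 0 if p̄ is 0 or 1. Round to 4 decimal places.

t=0: k=[114 114 114 114 114 0 0 0]
t=1: x=[114.0000 114.0000 114.0000 114.0000 98.6100 15.3900 0.0000 0.0000] k=[114 114 114 114 94 11 0 0]
t=2: x=[114.0000 114.0000 114.0000 111.3000 85.4950 20.7200 1.4850 0.0000] k=[114 114 114 108 89 26 2 0]
t=3: x=[114.0000 114.0000 113.1900 106.2450 83.0600 31.2650 4.9700 0.2700] k=[114 114 113 107 82 26 1 4]
t=4: x=[114.0000 113.8650 112.3250 104.4350 77.8150 30.1850 4.7800 3.5950] k=[114 114 107 109 80 35 7 1]
t=5: x=[114.0000 113.0550 108.2150 104.8150 77.8400 37.2950 9.9700 1.8100] k=[114 114 107 103 80 34 15 1]
t=6: x=[114.0000 113.0550 107.4050 100.4350 76.8950 37.6450 15.6750 2.8900] k=[114 114 105 104 76 35 20 4]
t=7: x=[114.0000 112.7850 106.0800 100.3550 74.2450 38.5100 19.8650 6.1600] k=[114 108 106 100 70 40 22 1]
t=8: x=[113.1900 108.5400 105.4600 96.7600 70.0000 41.6200 21.5950 3.8350] k=[112 112 104 93 75 37 26 1]
t=9: x=[112.0000 110.9200 103.5950 92.0550 72.3000 40.6450 24.1100 4.3750] k=[111 112 99 88 70 36 29 9]
t=10: x=[111.1350 110.1100 99.2700 87.0550 67.8400 39.6450 27.2450 11.7000] k=[109 105 104 90 64 43 22 14]
t=11: x=[108.4600 105.4050 102.2450 88.3800 64.6750 43.0000 23.7550 15.0800] k=[113 110 98 89 67 47 21 17]
t=12: x=[112.5950 108.7850 98.4050 87.2450 67.2700 46.1900 23.9700 17.5400] k=[112 110 100 84 72 50 26 21]
t=13: x=[111.7300 108.9200 99.1900 84.5400 70.6500 49.7300 28.5650 21.6750] k=[113 106 96 89 73 46 25 17]
t=14: x=[112.0550 105.5950 96.4050 87.7850 71.5150 46.8100 26.7550 18.0800] k=[110 111 96 83 70 49 26 18]
t=15: x=[110.1350 108.8400 96.2700 83.0000 68.9200 48.7300 28.0250 19.0800] k=[105 110 92 81 71 45 31 19]
t=16: x=[105.6750 106.8950 92.9450 81.1350 68.8400 46.6200 31.2700 20.6200] k=[106 106 88 76 71 47 36 19]

0.0101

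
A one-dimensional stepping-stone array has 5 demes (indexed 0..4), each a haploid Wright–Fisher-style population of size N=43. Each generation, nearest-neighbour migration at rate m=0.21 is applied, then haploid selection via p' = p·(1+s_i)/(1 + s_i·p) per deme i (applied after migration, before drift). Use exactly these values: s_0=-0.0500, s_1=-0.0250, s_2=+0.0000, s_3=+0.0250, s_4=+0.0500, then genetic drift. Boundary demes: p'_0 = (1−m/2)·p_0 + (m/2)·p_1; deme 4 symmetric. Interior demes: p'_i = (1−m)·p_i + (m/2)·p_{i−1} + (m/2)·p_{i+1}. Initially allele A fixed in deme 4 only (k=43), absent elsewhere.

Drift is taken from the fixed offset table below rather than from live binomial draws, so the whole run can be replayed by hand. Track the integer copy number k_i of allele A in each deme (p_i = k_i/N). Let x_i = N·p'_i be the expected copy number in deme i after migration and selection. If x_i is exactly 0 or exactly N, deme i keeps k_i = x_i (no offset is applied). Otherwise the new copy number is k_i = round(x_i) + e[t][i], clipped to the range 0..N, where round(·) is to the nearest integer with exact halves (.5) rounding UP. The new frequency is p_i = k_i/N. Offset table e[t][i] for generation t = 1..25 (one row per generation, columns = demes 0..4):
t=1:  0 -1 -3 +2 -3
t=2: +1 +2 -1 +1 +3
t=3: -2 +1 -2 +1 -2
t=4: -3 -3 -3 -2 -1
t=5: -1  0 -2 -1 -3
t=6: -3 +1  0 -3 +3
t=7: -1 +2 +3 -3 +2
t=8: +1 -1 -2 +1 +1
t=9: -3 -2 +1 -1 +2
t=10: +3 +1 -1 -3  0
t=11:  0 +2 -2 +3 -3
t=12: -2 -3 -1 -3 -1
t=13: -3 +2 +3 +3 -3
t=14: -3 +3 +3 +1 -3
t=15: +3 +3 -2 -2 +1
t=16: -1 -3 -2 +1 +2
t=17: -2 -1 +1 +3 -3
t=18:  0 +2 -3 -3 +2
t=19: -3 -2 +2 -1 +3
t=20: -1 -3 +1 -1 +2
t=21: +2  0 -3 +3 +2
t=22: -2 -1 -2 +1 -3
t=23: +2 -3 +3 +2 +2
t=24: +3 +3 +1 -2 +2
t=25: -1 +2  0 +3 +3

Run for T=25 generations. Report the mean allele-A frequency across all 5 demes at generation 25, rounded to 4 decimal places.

t=0: k=[0 0 0 0 43]
t=1: x=[0.0000 0.0000 0.0000 4.6158 38.6784] k=[0 0 0 7 36]
t=2: x=[0.0000 0.0000 0.7350 9.4914 33.3257] k=[0 0 0 10 36]
t=3: x=[0.0000 0.0000 1.0500 11.8913 33.6324] k=[0 0 0 13 32]
t=4: x=[0.0000 0.0000 1.3650 13.8609 30.4431] k=[0 0 0 12 29]
t=5: x=[0.0000 0.0000 1.2600 12.7453 27.6992] k=[0 0 0 12 25]
t=6: x=[0.0000 0.0000 1.2600 12.3209 24.1530] k=[0 0 1 9 27]
t=7: x=[0.0000 0.1024 1.7350 10.2414 25.6175] k=[0 2 5 7 28]
t=8: x=[0.1995 2.0549 4.8950 9.1719 26.2960] k=[1 1 3 10 27]
t=9: x=[0.9511 1.1806 3.5250 11.2539 25.7216] k=[0 0 5 10 28]
t=10: x=[0.0000 0.5120 5.0000 11.5727 26.6077] k=[0 2 4 9 27]
t=11: x=[0.1995 1.9523 4.3150 10.5605 25.6175] k=[0 4 2 14 23]
t=12: x=[0.3992 3.2922 3.4700 13.9164 22.5787] k=[0 0 2 11 22]
t=13: x=[0.0000 0.2048 2.7350 11.4158 21.3693] k=[0 2 6 14 18]
t=14: x=[0.1995 2.1575 6.4200 13.8105 18.0892] k=[0 5 9 15 15]
t=15: x=[0.4991 4.7862 9.2100 14.6072 15.4800] k=[3 8 7 13 16]
t=16: x=[3.3625 7.2167 7.7350 12.9069 16.1743] k=[2 4 6 14 18]
t=17: x=[2.1049 3.9091 6.6300 13.8105 18.0892] k=[0 3 8 17 15]
t=18: x=[0.2994 3.1356 8.4200 16.0929 15.6930] k=[0 5 5 13 18]
t=19: x=[0.4991 4.3745 5.8400 12.9069 17.9833] k=[0 2 8 12 21]
t=20: x=[0.1995 2.3628 7.7900 12.7453 20.5779] k=[0 0 9 12 23]
t=21: x=[0.0000 0.9219 8.3700 13.0635 22.3691] k=[0 1 5 16 24]
t=22: x=[0.0998 1.2831 5.7350 15.9318 23.6803] k=[0 0 4 17 21]
t=23: x=[0.0000 0.4096 4.9450 16.3042 21.1040] k=[0 0 8 18 23]
t=24: x=[0.0000 0.8194 8.2100 17.7317 22.9977] k=[0 4 9 16 25]
t=25: x=[0.3992 4.0120 9.2100 16.4601 24.5705] k=[0 6 9 19 28]

0.2884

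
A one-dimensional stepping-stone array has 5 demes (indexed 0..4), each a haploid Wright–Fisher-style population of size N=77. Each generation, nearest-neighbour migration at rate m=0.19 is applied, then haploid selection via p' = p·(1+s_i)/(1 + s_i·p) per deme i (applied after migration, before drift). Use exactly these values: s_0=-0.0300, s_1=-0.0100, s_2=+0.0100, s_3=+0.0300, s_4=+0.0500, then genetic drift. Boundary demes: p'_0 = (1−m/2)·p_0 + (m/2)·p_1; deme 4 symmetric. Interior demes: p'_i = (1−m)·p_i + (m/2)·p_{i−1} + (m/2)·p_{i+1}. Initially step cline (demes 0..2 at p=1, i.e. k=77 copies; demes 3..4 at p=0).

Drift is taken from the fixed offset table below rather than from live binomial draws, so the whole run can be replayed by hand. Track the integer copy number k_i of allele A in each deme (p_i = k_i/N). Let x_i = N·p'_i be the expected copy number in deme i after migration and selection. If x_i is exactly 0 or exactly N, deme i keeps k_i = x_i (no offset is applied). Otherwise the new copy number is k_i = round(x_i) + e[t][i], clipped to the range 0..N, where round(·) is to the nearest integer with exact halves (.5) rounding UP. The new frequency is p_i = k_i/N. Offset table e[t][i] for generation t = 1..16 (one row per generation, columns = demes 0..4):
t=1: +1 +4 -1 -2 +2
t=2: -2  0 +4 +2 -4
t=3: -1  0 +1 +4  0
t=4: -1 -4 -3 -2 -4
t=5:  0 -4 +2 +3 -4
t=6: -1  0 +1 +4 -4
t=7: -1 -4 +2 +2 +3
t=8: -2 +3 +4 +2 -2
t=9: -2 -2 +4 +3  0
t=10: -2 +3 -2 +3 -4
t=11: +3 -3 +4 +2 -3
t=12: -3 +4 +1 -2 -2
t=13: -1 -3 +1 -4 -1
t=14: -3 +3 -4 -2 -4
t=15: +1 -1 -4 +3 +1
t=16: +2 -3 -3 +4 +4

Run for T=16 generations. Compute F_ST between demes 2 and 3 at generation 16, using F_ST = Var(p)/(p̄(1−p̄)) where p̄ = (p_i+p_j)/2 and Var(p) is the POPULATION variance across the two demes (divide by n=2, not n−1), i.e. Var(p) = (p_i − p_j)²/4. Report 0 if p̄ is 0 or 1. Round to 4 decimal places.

t=0: k=[77 77 77 0 0]
t=1: x=[77.0000 77.0000 69.7506 7.5130 0.0000] k=[77 77 69 6 0]
t=2: x=[77.0000 76.2324 63.8836 11.7054 0.5983] k=[77 76 68 14 0]
t=3: x=[76.9021 75.3185 63.7396 18.2077 1.3953] k=[76 75 65 22 1]
t=4: x=[75.8716 74.1172 61.9856 24.5820 3.1386] k=[75 70 59 23 0]
t=5: x=[74.4510 69.3611 56.7737 24.7286 2.2910] k=[74 65 59 28 0]
t=6: x=[73.0319 65.1848 56.7737 28.8160 2.7882] k=[72 65 58 33 0]
t=7: x=[71.1731 64.8978 56.4403 32.7953 3.2851] k=[70 61 58 35 6]
t=8: x=[68.9275 61.4456 56.2512 34.9935 9.1408] k=[67 64 60 37 7]
t=9: x=[66.4405 63.7954 58.3361 36.9026 10.2768] k=[64 62 62 40 10]
t=10: x=[63.4737 62.0694 60.0419 39.8086 13.3808] k=[61 65 58 43 9]
t=11: x=[60.9973 63.8457 57.3858 41.7606 12.7403] k=[64 61 61 44 10]
t=12: x=[63.3768 61.1589 59.5198 42.9473 13.7732] k=[60 65 61 41 12]
t=13: x=[60.0762 64.0370 59.6143 40.7126 15.3457] k=[59 61 61 37 14]
t=14: x=[58.7696 60.6811 58.8583 37.6635 16.8175] k=[56 64 55 36 13]
t=15: x=[56.3023 62.2656 54.2100 36.1864 15.7886] k=[57 61 50 39 17]
t=16: x=[56.9313 59.4391 50.1742 38.5240 19.7991] k=[59 56 47 43 24]

0.0028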